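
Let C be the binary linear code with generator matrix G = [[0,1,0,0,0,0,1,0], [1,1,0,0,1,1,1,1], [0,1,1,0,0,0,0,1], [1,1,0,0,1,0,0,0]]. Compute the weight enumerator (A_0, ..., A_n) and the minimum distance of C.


Weight distribution: A_0 = 1, A_2 = 2, A_3 = 6, A_4 = 3, A_5 = 2, A_6 = 2. Minimum distance d = 2.

Enumerate all 2^4 = 16 messages m ∈ F_2^4.
For each, compute codeword c = mG in F_2^8, then tally its weight.
  m = 0000 → c = 00000000, weight = 0.
  m = 1000 → c = 01000010, weight = 2.
  m = 0100 → c = 11001111, weight = 6.
  m = 1100 → c = 10001101, weight = 4.
  m = 0010 → c = 01100001, weight = 3.
  m = 1010 → c = 00100011, weight = 3.
  m = 0110 → c = 10101110, weight = 5.
  m = 1110 → c = 11101100, weight = 5.
  m = 0001 → c = 11001000, weight = 3.
  m = 1001 → c = 10001010, weight = 3.
  m = 0101 → c = 00000111, weight = 3.
  m = 1101 → c = 01000101, weight = 3.
  m = 0011 → c = 10101001, weight = 4.
  m = 1011 → c = 11101011, weight = 6.
  m = 0111 → c = 01100110, weight = 4.
  m = 1111 → c = 00100100, weight = 2.
Tally weights:
  weight 0: 1 codewords.
  weight 2: 2 codewords.
  weight 3: 6 codewords.
  weight 4: 3 codewords.
  weight 5: 2 codewords.
  weight 6: 2 codewords.
Minimum distance d = smallest w > 0 with A_w > 0 = 2.
Sanity: Σ A_w = 16 = 2^4 = 16 ✓.


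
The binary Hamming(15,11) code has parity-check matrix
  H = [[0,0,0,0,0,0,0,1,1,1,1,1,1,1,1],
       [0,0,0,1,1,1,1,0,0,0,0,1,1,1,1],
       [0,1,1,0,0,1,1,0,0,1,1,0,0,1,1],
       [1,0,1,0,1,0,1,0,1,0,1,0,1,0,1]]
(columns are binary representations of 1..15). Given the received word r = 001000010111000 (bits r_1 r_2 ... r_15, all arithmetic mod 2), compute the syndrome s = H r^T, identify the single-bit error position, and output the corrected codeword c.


s = (0, 1, 1, 0)^T, error position = 6, corrected codeword c = 001001010111000

Compute s = H r^T mod 2 one row at a time:
  s_1 = 1 + 0 + 1 + 1 + 1 + 0 + 0 + 0 = 4 ≡ 0 (mod 2).
  s_2 = 0 + 0 + 0 + 0 + 1 + 0 + 0 + 0 = 1 ≡ 1 (mod 2).
  s_3 = 0 + 1 + 0 + 0 + 1 + 1 + 0 + 0 = 3 ≡ 1 (mod 2).
  s_4 = 0 + 1 + 0 + 0 + 0 + 1 + 0 + 0 = 2 ≡ 0 (mod 2).
s = (0, 1, 1, 0)^T — this equals column 6 of H (binary 0110), so error is at position 6.
Correct: flip bit 6 of r = 001000010111000 to get c = 001001010111000.


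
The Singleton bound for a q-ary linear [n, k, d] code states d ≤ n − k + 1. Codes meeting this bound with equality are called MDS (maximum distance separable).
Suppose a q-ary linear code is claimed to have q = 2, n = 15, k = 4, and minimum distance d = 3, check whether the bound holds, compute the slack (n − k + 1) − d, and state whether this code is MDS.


Singleton RHS = n − k + 1 = 12, slack = 9, bound satisfied, not MDS.

Singleton bound: d ≤ n − k + 1.
Here n = 15, k = 4, so n − k + 1 = 12.
Given d = 3, check d ≤ 12: YES.
Slack = (n − k + 1) − d = 9.
The code is NOT MDS (slack = 9 > 0).
Description: the claimed parameters are [15, 4, 3]_2; such a code would be non-MDS.


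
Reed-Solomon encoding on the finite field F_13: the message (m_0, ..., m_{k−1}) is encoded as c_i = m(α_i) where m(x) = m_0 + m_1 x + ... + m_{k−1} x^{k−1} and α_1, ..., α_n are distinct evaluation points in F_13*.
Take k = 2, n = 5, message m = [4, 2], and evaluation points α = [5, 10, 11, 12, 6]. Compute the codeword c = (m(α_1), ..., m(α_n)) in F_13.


c = [1, 11, 0, 2, 3]

Message polynomial: m(x) = 4 + 2·x (mod 13).
For each evaluation point α_i, compute m(α_i) mod 13:
  α_1 = 5: Horner steps 2 → 1, so m(5) = 1.
  α_2 = 10: Horner steps 2 → 11, so m(10) = 11.
  α_3 = 11: Horner steps 2 → 0, so m(11) = 0.
  α_4 = 12: Horner steps 2 → 2, so m(12) = 2.
  α_5 = 6: Horner steps 2 → 3, so m(6) = 3.
Codeword c = [1, 11, 0, 2, 3] ∈ F_13^5.


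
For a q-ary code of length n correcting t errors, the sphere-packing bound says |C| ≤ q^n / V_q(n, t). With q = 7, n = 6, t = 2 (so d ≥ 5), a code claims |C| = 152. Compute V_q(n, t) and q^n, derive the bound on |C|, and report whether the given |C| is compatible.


V_q(n, t) = 577, q^n = 117649, Hamming bound = 203, |C| = 152 ≤ bound (satisfied).

Step 1: Compute V_q(n, t) = Σ_{j=0}^2 C(n, j) (q−1)^j.
  j = 0: C(6,0)·(6)^0 = 1·1 = 1.
  j = 1: C(6,1)·(6)^1 = 6·6 = 36.
  j = 2: C(6,2)·(6)^2 = 15·36 = 540.
  V_q(n, t) = 1 + 36 + 540 = 577.
Step 2: q^n = 7^6 = 117649.
Step 3: Hamming bound ⌊q^n / V_q(n,t)⌋ = ⌊117649/577⌋ = 203.
Step 4: Compare |C| = 152 to 203: satisfied.
The claimed |C| lies below the Hamming bound.


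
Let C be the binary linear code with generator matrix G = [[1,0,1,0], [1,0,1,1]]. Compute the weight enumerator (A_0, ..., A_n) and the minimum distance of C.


Weight distribution: A_0 = 1, A_1 = 1, A_2 = 1, A_3 = 1. Minimum distance d = 1.

Enumerate all 2^2 = 4 messages m ∈ F_2^2.
For each, compute codeword c = mG in F_2^4, then tally its weight.
  m = 00 → c = 0000, weight = 0.
  m = 10 → c = 1010, weight = 2.
  m = 01 → c = 1011, weight = 3.
  m = 11 → c = 0001, weight = 1.
Tally weights:
  weight 0: 1 codewords.
  weight 1: 1 codewords.
  weight 2: 1 codewords.
  weight 3: 1 codewords.
Minimum distance d = smallest w > 0 with A_w > 0 = 1.
Sanity: Σ A_w = 4 = 2^2 = 4 ✓.


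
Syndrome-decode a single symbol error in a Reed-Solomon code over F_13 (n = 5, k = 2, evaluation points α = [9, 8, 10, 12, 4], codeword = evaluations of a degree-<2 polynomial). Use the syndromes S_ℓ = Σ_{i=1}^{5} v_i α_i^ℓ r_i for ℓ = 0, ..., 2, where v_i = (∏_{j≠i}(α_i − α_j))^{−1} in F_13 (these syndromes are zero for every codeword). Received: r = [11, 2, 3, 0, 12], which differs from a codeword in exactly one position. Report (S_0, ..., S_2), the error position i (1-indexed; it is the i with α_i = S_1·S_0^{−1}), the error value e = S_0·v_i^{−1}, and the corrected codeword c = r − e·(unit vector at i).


S = (5, 1, 8), error at position 2, error magnitude e = 9, c = [11, 6, 3, 0, 12].

Step 1: column multipliers v_i = (∏_{j≠i}(α_i − α_j))^{−1} mod 13.
  i = 1 (α = 9): (9−8)(9−10)(9−12)(9−4) = 1·(−1)·(−3)·5 = 15 ≡ 2, so v_1 = 2^{−1} = 7 (mod 13).
  i = 2 (α = 8): (8−9)(8−10)(8−12)(8−4) = (−1)·(−2)·(−4)·4 = −32 ≡ 7, so v_2 = 7^{−1} = 2 (mod 13).
  i = 3 (α = 10): (10−9)(10−8)(10−12)(10−4) = 1·2·(−2)·6 = −24 ≡ 2, so v_3 = 2^{−1} = 7 (mod 13).
  i = 4 (α = 12): (12−9)(12−8)(12−10)(12−4) = 3·4·2·8 = 192 ≡ 10, so v_4 = 10^{−1} = 4 (mod 13).
  i = 5 (α = 4): (4−9)(4−8)(4−10)(4−12) = (−5)·(−4)·(−6)·(−8) = 960 ≡ 11, so v_5 = 11^{−1} = 6 (mod 13).
  v = [7, 2, 7, 4, 6].
Step 2: syndromes of r = [11, 2, 3, 0, 12] (all sums mod 13).
  S_0 = Σ v_i r_i = 7·11 + 2·2 + 7·3 + 4·0 + 6·12 = 174 ≡ 5.
  S_1 = Σ v_i α_i r_i = 7·9·11 + 2·8·2 + 7·10·3 + 4·12·0 + 6·4·12 = 1223 ≡ 1.
  α_i^2 mod 13 = [3, 12, 9, 1, 3].
  S_2 = Σ v_i α_i^2 r_i = 7·3·11 + 2·12·2 + 7·9·3 + 4·1·0 + 6·3·12 = 684 ≡ 8.
  S = (5, 1, 8) ≠ 0, so r is not a codeword (an error is present).
Step 3: locate the error. For a single error e at position i, S_ℓ = v_i·e·α_i^ℓ, so α_err = S_1/S_0.
  S_0^{−1} = 5^{−1} = 8 (mod 13), so α_err = 1·8 = 8 ≡ 8 = α_2. Error position i = 2.
  Consistency check: S_2/S_1 = 8·1 = 8 ≡ 8 = α_err ✓ (single-error assumption holds).
Step 4: error magnitude e = S_0/v_2 = S_0·∏_{j≠2}(α_2 − α_j) = 5·7 = 35 ≡ 9 (mod 13).
Step 5: correct position 2: c_2 = r_2 − e = 2 − 9 ≡ 6 (mod 13). Hence c = [11, 6, 3, 0, 12].
  Check: interpolating c through the α_i gives m(x) = 5 + 5·x (degree < 2) with m(α_i) = c_i for every i, so c is indeed a codeword.


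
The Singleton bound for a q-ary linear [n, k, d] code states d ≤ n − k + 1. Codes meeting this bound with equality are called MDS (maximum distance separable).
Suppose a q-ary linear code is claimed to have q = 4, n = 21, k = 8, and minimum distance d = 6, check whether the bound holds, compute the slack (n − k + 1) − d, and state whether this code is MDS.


Singleton RHS = n − k + 1 = 14, slack = 8, bound satisfied, not MDS.

Singleton bound: d ≤ n − k + 1.
Here n = 21, k = 8, so n − k + 1 = 14.
Given d = 6, check d ≤ 14: YES.
Slack = (n − k + 1) − d = 8.
The code is NOT MDS (slack = 8 > 0).
Description: the claimed parameters are [21, 8, 6]_4; such a code would be non-MDS.


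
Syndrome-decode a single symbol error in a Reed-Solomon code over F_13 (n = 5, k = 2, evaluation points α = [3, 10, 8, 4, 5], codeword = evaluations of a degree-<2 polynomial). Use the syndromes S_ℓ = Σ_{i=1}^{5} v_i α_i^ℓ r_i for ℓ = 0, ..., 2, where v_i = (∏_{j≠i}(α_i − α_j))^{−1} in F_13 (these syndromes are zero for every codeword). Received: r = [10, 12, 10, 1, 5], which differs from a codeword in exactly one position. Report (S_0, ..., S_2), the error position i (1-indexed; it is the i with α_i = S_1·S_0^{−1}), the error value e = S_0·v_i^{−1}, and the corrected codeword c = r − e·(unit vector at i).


S = (11, 10, 2), error at position 3, error magnitude e = 6, c = [10, 12, 4, 1, 5].

Step 1: column multipliers v_i = (∏_{j≠i}(α_i − α_j))^{−1} mod 13.
  i = 1 (α = 3): (3−10)(3−8)(3−4)(3−5) = (−7)·(−5)·(−1)·(−2) = 70 ≡ 5, so v_1 = 5^{−1} = 8 (mod 13).
  i = 2 (α = 10): (10−3)(10−8)(10−4)(10−5) = 7·2·6·5 = 420 ≡ 4, so v_2 = 4^{−1} = 10 (mod 13).
  i = 3 (α = 8): (8−3)(8−10)(8−4)(8−5) = 5·(−2)·4·3 = −120 ≡ 10, so v_3 = 10^{−1} = 4 (mod 13).
  i = 4 (α = 4): (4−3)(4−10)(4−8)(4−5) = 1·(−6)·(−4)·(−1) = −24 ≡ 2, so v_4 = 2^{−1} = 7 (mod 13).
  i = 5 (α = 5): (5−3)(5−10)(5−8)(5−4) = 2·(−5)·(−3)·1 = 30 ≡ 4, so v_5 = 4^{−1} = 10 (mod 13).
  v = [8, 10, 4, 7, 10].
Step 2: syndromes of r = [10, 12, 10, 1, 5] (all sums mod 13).
  S_0 = Σ v_i r_i = 8·10 + 10·12 + 4·10 + 7·1 + 10·5 = 297 ≡ 11.
  S_1 = Σ v_i α_i r_i = 8·3·10 + 10·10·12 + 4·8·10 + 7·4·1 + 10·5·5 = 2038 ≡ 10.
  α_i^2 mod 13 = [9, 9, 12, 3, 12].
  S_2 = Σ v_i α_i^2 r_i = 8·9·10 + 10·9·12 + 4·12·10 + 7·3·1 + 10·12·5 = 2901 ≡ 2.
  S = (11, 10, 2) ≠ 0, so r is not a codeword (an error is present).
Step 3: locate the error. For a single error e at position i, S_ℓ = v_i·e·α_i^ℓ, so α_err = S_1/S_0.
  S_0^{−1} = 11^{−1} = 6 (mod 13), so α_err = 10·6 = 60 ≡ 8 = α_3. Error position i = 3.
  Consistency check: S_2/S_1 = 2·4 = 8 ≡ 8 = α_err ✓ (single-error assumption holds).
Step 4: error magnitude e = S_0/v_3 = S_0·∏_{j≠3}(α_3 − α_j) = 11·10 = 110 ≡ 6 (mod 13).
Step 5: correct position 3: c_3 = r_3 − e = 10 − 6 ≡ 4 (mod 13). Hence c = [10, 12, 4, 1, 5].
  Check: interpolating c through the α_i gives m(x) = 11 + 4·x (degree < 2) with m(α_i) = c_i for every i, so c is indeed a codeword.


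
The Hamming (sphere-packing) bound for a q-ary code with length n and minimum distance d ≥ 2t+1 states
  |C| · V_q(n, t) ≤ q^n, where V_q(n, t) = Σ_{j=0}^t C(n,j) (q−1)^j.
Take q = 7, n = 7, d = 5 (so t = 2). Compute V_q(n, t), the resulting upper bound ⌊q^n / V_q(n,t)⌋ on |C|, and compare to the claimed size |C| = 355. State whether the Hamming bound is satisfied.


V_q(n, t) = 799, q^n = 823543, Hamming bound = 1030, |C| = 355 ≤ bound (satisfied).

Step 1: Compute V_q(n, t) = Σ_{j=0}^2 C(n, j) (q−1)^j.
  j = 0: C(7,0)·(6)^0 = 1·1 = 1.
  j = 1: C(7,1)·(6)^1 = 7·6 = 42.
  j = 2: C(7,2)·(6)^2 = 21·36 = 756.
  V_q(n, t) = 1 + 42 + 756 = 799.
Step 2: q^n = 7^7 = 823543.
Step 3: Hamming bound ⌊q^n / V_q(n,t)⌋ = ⌊823543/799⌋ = 1030.
Step 4: Compare |C| = 355 to 1030: satisfied.
The claimed |C| lies below the Hamming bound.


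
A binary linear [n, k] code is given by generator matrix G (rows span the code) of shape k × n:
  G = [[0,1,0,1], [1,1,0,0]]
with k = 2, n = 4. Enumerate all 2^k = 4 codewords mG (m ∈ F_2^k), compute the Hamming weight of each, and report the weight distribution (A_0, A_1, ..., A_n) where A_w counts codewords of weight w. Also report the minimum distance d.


Weight distribution: A_0 = 1, A_2 = 3. Minimum distance d = 2.

Enumerate all 2^2 = 4 messages m ∈ F_2^2.
For each, compute codeword c = mG in F_2^4, then tally its weight.
  m = 00 → c = 0000, weight = 0.
  m = 10 → c = 0101, weight = 2.
  m = 01 → c = 1100, weight = 2.
  m = 11 → c = 1001, weight = 2.
Tally weights:
  weight 0: 1 codewords.
  weight 2: 3 codewords.
Minimum distance d = smallest w > 0 with A_w > 0 = 2.
Sanity: Σ A_w = 4 = 2^2 = 4 ✓.


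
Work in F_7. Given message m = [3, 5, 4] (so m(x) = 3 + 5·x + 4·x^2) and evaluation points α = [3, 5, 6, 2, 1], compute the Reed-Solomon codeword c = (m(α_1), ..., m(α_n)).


c = [5, 2, 2, 1, 5]

Message polynomial: m(x) = 3 + 5·x + 4·x^2 (mod 7).
For each evaluation point α_i, compute m(α_i) mod 7:
  α_1 = 3: Horner steps 4 → 3 → 5, so m(3) = 5.
  α_2 = 5: Horner steps 4 → 4 → 2, so m(5) = 2.
  α_3 = 6: Horner steps 4 → 1 → 2, so m(6) = 2.
  α_4 = 2: Horner steps 4 → 6 → 1, so m(2) = 1.
  α_5 = 1: Horner steps 4 → 2 → 5, so m(1) = 5.
Codeword c = [5, 2, 2, 1, 5] ∈ F_7^5.


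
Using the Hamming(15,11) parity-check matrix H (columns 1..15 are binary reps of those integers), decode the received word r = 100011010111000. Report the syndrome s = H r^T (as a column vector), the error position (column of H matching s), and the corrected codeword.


s = (0, 1, 1, 1)^T, error position = 7, corrected codeword c = 100011110111000

Compute s = H r^T mod 2 one row at a time:
  s_1 = 1 + 0 + 1 + 1 + 1 + 0 + 0 + 0 = 4 ≡ 0 (mod 2).
  s_2 = 0 + 1 + 1 + 0 + 1 + 0 + 0 + 0 = 3 ≡ 1 (mod 2).
  s_3 = 0 + 0 + 1 + 0 + 1 + 1 + 0 + 0 = 3 ≡ 1 (mod 2).
  s_4 = 1 + 0 + 1 + 0 + 0 + 1 + 0 + 0 = 3 ≡ 1 (mod 2).
s = (0, 1, 1, 1)^T — this equals column 7 of H (binary 0111), so error is at position 7.
Correct: flip bit 7 of r = 100011010111000 to get c = 100011110111000.


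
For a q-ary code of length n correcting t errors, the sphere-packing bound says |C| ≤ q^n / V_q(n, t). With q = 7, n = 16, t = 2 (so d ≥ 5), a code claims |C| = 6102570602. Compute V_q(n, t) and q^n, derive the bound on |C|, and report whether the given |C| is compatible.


V_q(n, t) = 4417, q^n = 33232930569601, Hamming bound = 7523869270, |C| = 6102570602 ≤ bound (satisfied).

Step 1: Compute V_q(n, t) = Σ_{j=0}^2 C(n, j) (q−1)^j.
  j = 0: C(16,0)·(6)^0 = 1·1 = 1.
  j = 1: C(16,1)·(6)^1 = 16·6 = 96.
  j = 2: C(16,2)·(6)^2 = 120·36 = 4320.
  V_q(n, t) = 1 + 96 + 4320 = 4417.
Step 2: q^n = 7^16 = 33232930569601.
Step 3: Hamming bound ⌊q^n / V_q(n,t)⌋ = ⌊33232930569601/4417⌋ = 7523869270.
Step 4: Compare |C| = 6102570602 to 7523869270: satisfied.
The claimed |C| lies below the Hamming bound.


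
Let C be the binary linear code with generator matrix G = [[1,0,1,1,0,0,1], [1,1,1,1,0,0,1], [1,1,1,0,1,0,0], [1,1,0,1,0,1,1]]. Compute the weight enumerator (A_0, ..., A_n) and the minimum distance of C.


Weight distribution: A_0 = 1, A_1 = 1, A_2 = 1, A_3 = 4, A_4 = 5, A_5 = 3, A_6 = 1. Minimum distance d = 1.

Enumerate all 2^4 = 16 messages m ∈ F_2^4.
For each, compute codeword c = mG in F_2^7, then tally its weight.
  m = 0000 → c = 0000000, weight = 0.
  m = 1000 → c = 1011001, weight = 4.
  m = 0100 → c = 1111001, weight = 5.
  m = 1100 → c = 0100000, weight = 1.
  m = 0010 → c = 1110100, weight = 4.
  m = 1010 → c = 0101101, weight = 4.
  m = 0110 → c = 0001101, weight = 3.
  m = 1110 → c = 1010100, weight = 3.
  m = 0001 → c = 1101011, weight = 5.
  m = 1001 → c = 0110010, weight = 3.
  m = 0101 → c = 0010010, weight = 2.
  m = 1101 → c = 1001011, weight = 4.
  m = 0011 → c = 0011111, weight = 5.
  m = 1011 → c = 1000110, weight = 3.
  m = 0111 → c = 1100110, weight = 4.
  m = 1111 → c = 0111111, weight = 6.
Tally weights:
  weight 0: 1 codewords.
  weight 1: 1 codewords.
  weight 2: 1 codewords.
  weight 3: 4 codewords.
  weight 4: 5 codewords.
  weight 5: 3 codewords.
  weight 6: 1 codewords.
Minimum distance d = smallest w > 0 with A_w > 0 = 1.
Sanity: Σ A_w = 16 = 2^4 = 16 ✓.


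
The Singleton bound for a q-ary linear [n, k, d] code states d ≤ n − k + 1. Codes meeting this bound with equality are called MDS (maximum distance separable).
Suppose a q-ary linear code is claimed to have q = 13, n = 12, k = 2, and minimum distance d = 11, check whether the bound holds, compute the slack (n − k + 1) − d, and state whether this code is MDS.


Singleton RHS = n − k + 1 = 11, slack = 0, bound satisfied, MDS.

Singleton bound: d ≤ n − k + 1.
Here n = 12, k = 2, so n − k + 1 = 11.
Given d = 11, check d ≤ 11: YES.
Slack = (n − k + 1) − d = 0.
The code is MDS (slack = 0).
Description: the claimed parameters are [12, 2, 11]_13; such a code would be MDS (meets Singleton bound).


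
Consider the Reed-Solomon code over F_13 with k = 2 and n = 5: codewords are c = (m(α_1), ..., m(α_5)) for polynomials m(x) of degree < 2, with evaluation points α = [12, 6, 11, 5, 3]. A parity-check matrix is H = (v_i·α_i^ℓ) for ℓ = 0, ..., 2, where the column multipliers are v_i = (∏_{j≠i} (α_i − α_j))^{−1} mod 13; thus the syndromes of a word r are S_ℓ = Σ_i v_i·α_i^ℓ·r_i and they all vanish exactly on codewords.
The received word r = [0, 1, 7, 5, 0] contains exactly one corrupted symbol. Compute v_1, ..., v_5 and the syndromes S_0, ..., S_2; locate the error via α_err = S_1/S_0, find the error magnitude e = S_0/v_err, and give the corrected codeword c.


S = (10, 3, 10), error at position 1, error magnitude e = 10, c = [3, 1, 7, 5, 0].

Step 1: column multipliers v_i = (∏_{j≠i}(α_i − α_j))^{−1} mod 13.
  i = 1 (α = 12): (12−6)(12−11)(12−5)(12−3) = 6·1·7·9 = 378 ≡ 1, so v_1 = 1^{−1} = 1 (mod 13).
  i = 2 (α = 6): (6−12)(6−11)(6−5)(6−3) = (−6)·(−5)·1·3 = 90 ≡ 12, so v_2 = 12^{−1} = 12 (mod 13).
  i = 3 (α = 11): (11−12)(11−6)(11−5)(11−3) = (−1)·5·6·8 = −240 ≡ 7, so v_3 = 7^{−1} = 2 (mod 13).
  i = 4 (α = 5): (5−12)(5−6)(5−11)(5−3) = (−7)·(−1)·(−6)·2 = −84 ≡ 7, so v_4 = 7^{−1} = 2 (mod 13).
  i = 5 (α = 3): (3−12)(3−6)(3−11)(3−5) = (−9)·(−3)·(−8)·(−2) = 432 ≡ 3, so v_5 = 3^{−1} = 9 (mod 13).
  v = [1, 12, 2, 2, 9].
Step 2: syndromes of r = [0, 1, 7, 5, 0] (all sums mod 13).
  S_0 = Σ v_i r_i = 1·0 + 12·1 + 2·7 + 2·5 + 9·0 = 36 ≡ 10.
  S_1 = Σ v_i α_i r_i = 1·12·0 + 12·6·1 + 2·11·7 + 2·5·5 + 9·3·0 = 276 ≡ 3.
  α_i^2 mod 13 = [1, 10, 4, 12, 9].
  S_2 = Σ v_i α_i^2 r_i = 1·1·0 + 12·10·1 + 2·4·7 + 2·12·5 + 9·9·0 = 296 ≡ 10.
  S = (10, 3, 10) ≠ 0, so r is not a codeword (an error is present).
Step 3: locate the error. For a single error e at position i, S_ℓ = v_i·e·α_i^ℓ, so α_err = S_1/S_0.
  S_0^{−1} = 10^{−1} = 4 (mod 13), so α_err = 3·4 = 12 ≡ 12 = α_1. Error position i = 1.
  Consistency check: S_2/S_1 = 10·9 = 90 ≡ 12 = α_err ✓ (single-error assumption holds).
Step 4: error magnitude e = S_0/v_1 = S_0·∏_{j≠1}(α_1 − α_j) = 10·1 = 10 ≡ 10 (mod 13).
Step 5: correct position 1: c_1 = r_1 − e = 0 − 10 ≡ 3 (mod 13). Hence c = [3, 1, 7, 5, 0].
  Check: interpolating c through the α_i gives m(x) = 12 + 9·x (degree < 2) with m(α_i) = c_i for every i, so c is indeed a codeword.


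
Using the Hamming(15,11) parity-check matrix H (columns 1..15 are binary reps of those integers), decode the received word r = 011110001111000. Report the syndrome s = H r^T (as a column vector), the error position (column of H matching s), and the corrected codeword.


s = (0, 1, 0, 0)^T, error position = 4, corrected codeword c = 011010001111000

Compute s = H r^T mod 2 one row at a time:
  s_1 = 0 + 1 + 1 + 1 + 1 + 0 + 0 + 0 = 4 ≡ 0 (mod 2).
  s_2 = 1 + 1 + 0 + 0 + 1 + 0 + 0 + 0 = 3 ≡ 1 (mod 2).
  s_3 = 1 + 1 + 0 + 0 + 1 + 1 + 0 + 0 = 4 ≡ 0 (mod 2).
  s_4 = 0 + 1 + 1 + 0 + 1 + 1 + 0 + 0 = 4 ≡ 0 (mod 2).
s = (0, 1, 0, 0)^T — this equals column 4 of H (binary 0100), so error is at position 4.
Correct: flip bit 4 of r = 011110001111000 to get c = 011010001111000.


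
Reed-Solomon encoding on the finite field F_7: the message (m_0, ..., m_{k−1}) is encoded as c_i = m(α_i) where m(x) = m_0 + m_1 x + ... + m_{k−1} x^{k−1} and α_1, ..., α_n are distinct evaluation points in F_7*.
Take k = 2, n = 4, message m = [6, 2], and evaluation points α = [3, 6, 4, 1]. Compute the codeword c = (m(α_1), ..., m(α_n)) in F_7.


c = [5, 4, 0, 1]

Message polynomial: m(x) = 6 + 2·x (mod 7).
For each evaluation point α_i, compute m(α_i) mod 7:
  α_1 = 3: Horner steps 2 → 5, so m(3) = 5.
  α_2 = 6: Horner steps 2 → 4, so m(6) = 4.
  α_3 = 4: Horner steps 2 → 0, so m(4) = 0.
  α_4 = 1: Horner steps 2 → 1, so m(1) = 1.
Codeword c = [5, 4, 0, 1] ∈ F_7^4.


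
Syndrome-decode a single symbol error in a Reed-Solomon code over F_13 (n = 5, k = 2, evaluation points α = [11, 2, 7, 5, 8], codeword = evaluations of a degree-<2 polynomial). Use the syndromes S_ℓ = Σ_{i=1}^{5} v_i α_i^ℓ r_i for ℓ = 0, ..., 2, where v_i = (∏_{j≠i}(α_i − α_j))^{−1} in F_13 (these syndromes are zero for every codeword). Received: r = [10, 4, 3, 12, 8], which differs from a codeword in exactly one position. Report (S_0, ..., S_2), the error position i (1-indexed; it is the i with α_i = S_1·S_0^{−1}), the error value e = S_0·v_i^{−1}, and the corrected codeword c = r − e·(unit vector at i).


S = (5, 12, 8), error at position 4, error magnitude e = 6, c = [10, 4, 3, 6, 8].

Step 1: column multipliers v_i = (∏_{j≠i}(α_i − α_j))^{−1} mod 13.
  i = 1 (α = 11): (11−2)(11−7)(11−5)(11−8) = 9·4·6·3 = 648 ≡ 11, so v_1 = 11^{−1} = 6 (mod 13).
  i = 2 (α = 2): (2−11)(2−7)(2−5)(2−8) = (−9)·(−5)·(−3)·(−6) = 810 ≡ 4, so v_2 = 4^{−1} = 10 (mod 13).
  i = 3 (α = 7): (7−11)(7−2)(7−5)(7−8) = (−4)·5·2·(−1) = 40 ≡ 1, so v_3 = 1^{−1} = 1 (mod 13).
  i = 4 (α = 5): (5−11)(5−2)(5−7)(5−8) = (−6)·3·(−2)·(−3) = −108 ≡ 9, so v_4 = 9^{−1} = 3 (mod 13).
  i = 5 (α = 8): (8−11)(8−2)(8−7)(8−5) = (−3)·6·1·3 = −54 ≡ 11, so v_5 = 11^{−1} = 6 (mod 13).
  v = [6, 10, 1, 3, 6].
Step 2: syndromes of r = [10, 4, 3, 12, 8] (all sums mod 13).
  S_0 = Σ v_i r_i = 6·10 + 10·4 + 1·3 + 3·12 + 6·8 = 187 ≡ 5.
  S_1 = Σ v_i α_i r_i = 6·11·10 + 10·2·4 + 1·7·3 + 3·5·12 + 6·8·8 = 1325 ≡ 12.
  α_i^2 mod 13 = [4, 4, 10, 12, 12].
  S_2 = Σ v_i α_i^2 r_i = 6·4·10 + 10·4·4 + 1·10·3 + 3·12·12 + 6·12·8 = 1438 ≡ 8.
  S = (5, 12, 8) ≠ 0, so r is not a codeword (an error is present).
Step 3: locate the error. For a single error e at position i, S_ℓ = v_i·e·α_i^ℓ, so α_err = S_1/S_0.
  S_0^{−1} = 5^{−1} = 8 (mod 13), so α_err = 12·8 = 96 ≡ 5 = α_4. Error position i = 4.
  Consistency check: S_2/S_1 = 8·12 = 96 ≡ 5 = α_err ✓ (single-error assumption holds).
Step 4: error magnitude e = S_0/v_4 = S_0·∏_{j≠4}(α_4 − α_j) = 5·9 = 45 ≡ 6 (mod 13).
Step 5: correct position 4: c_4 = r_4 − e = 12 − 6 ≡ 6 (mod 13). Hence c = [10, 4, 3, 6, 8].
  Check: interpolating c through the α_i gives m(x) = 7 + 5·x (degree < 2) with m(α_i) = c_i for every i, so c is indeed a codeword.


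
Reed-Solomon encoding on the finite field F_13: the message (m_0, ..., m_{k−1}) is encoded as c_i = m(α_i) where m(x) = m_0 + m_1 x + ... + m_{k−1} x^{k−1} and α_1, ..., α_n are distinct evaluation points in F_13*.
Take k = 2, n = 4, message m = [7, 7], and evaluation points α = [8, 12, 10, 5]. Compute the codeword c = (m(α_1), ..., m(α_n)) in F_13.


c = [11, 0, 12, 3]

Message polynomial: m(x) = 7 + 7·x (mod 13).
For each evaluation point α_i, compute m(α_i) mod 13:
  α_1 = 8: Horner steps 7 → 11, so m(8) = 11.
  α_2 = 12: Horner steps 7 → 0, so m(12) = 0.
  α_3 = 10: Horner steps 7 → 12, so m(10) = 12.
  α_4 = 5: Horner steps 7 → 3, so m(5) = 3.
Codeword c = [11, 0, 12, 3] ∈ F_13^4.


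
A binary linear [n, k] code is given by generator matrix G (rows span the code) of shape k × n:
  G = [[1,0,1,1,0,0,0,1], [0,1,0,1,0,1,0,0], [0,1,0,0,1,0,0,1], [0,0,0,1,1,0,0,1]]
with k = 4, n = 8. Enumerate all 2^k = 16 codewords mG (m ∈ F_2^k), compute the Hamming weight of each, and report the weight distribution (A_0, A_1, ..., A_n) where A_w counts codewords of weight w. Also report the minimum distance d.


Weight distribution: A_0 = 1, A_1 = 1, A_2 = 1, A_3 = 4, A_4 = 5, A_5 = 3, A_6 = 1. Minimum distance d = 1.

Enumerate all 2^4 = 16 messages m ∈ F_2^4.
For each, compute codeword c = mG in F_2^8, then tally its weight.
  m = 0000 → c = 00000000, weight = 0.
  m = 1000 → c = 10110001, weight = 4.
  m = 0100 → c = 01010100, weight = 3.
  m = 1100 → c = 11100101, weight = 5.
  m = 0010 → c = 01001001, weight = 3.
  m = 1010 → c = 11111000, weight = 5.
  m = 0110 → c = 00011101, weight = 4.
  m = 1110 → c = 10101100, weight = 4.
  m = 0001 → c = 00011001, weight = 3.
  m = 1001 → c = 10101000, weight = 3.
  m = 0101 → c = 01001101, weight = 4.
  m = 1101 → c = 11111100, weight = 6.
  m = 0011 → c = 01010000, weight = 2.
  m = 1011 → c = 11100001, weight = 4.
  m = 0111 → c = 00000100, weight = 1.
  m = 1111 → c = 10110101, weight = 5.
Tally weights:
  weight 0: 1 codewords.
  weight 1: 1 codewords.
  weight 2: 1 codewords.
  weight 3: 4 codewords.
  weight 4: 5 codewords.
  weight 5: 3 codewords.
  weight 6: 1 codewords.
Minimum distance d = smallest w > 0 with A_w > 0 = 1.
Sanity: Σ A_w = 16 = 2^4 = 16 ✓.


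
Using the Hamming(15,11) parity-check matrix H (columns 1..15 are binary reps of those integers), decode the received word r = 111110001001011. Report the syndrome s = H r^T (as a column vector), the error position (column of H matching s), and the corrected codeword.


s = (0, 1, 0, 1)^T, error position = 5, corrected codeword c = 111100001001011

Compute s = H r^T mod 2 one row at a time:
  s_1 = 0 + 1 + 0 + 0 + 1 + 0 + 1 + 1 = 4 ≡ 0 (mod 2).
  s_2 = 1 + 1 + 0 + 0 + 1 + 0 + 1 + 1 = 5 ≡ 1 (mod 2).
  s_3 = 1 + 1 + 0 + 0 + 0 + 0 + 1 + 1 = 4 ≡ 0 (mod 2).
  s_4 = 1 + 1 + 1 + 0 + 1 + 0 + 0 + 1 = 5 ≡ 1 (mod 2).
s = (0, 1, 0, 1)^T — this equals column 5 of H (binary 0101), so error is at position 5.
Correct: flip bit 5 of r = 111110001001011 to get c = 111100001001011.


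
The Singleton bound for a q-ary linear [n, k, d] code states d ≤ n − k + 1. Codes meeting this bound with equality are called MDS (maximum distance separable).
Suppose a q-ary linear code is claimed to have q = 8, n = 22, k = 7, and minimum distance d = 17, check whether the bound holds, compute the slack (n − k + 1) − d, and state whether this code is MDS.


Singleton RHS = n − k + 1 = 16, slack = -1, bound violated (no such code; not MDS).

Singleton bound: d ≤ n − k + 1.
Here n = 22, k = 7, so n − k + 1 = 16.
Given d = 17, check d ≤ 16: NO.
Slack = (n − k + 1) − d = -1.
The slack is negative: d = 17 exceeds n − k + 1 = 16 by 1, so the Singleton bound is violated and no linear [22, 7, 17]_8 code can exist. In particular it is not MDS (MDS requires d = n − k + 1 exactly).
Description: the claimed parameters are [22, 7, 17]_8; such a code would be impossible (violates the Singleton bound).


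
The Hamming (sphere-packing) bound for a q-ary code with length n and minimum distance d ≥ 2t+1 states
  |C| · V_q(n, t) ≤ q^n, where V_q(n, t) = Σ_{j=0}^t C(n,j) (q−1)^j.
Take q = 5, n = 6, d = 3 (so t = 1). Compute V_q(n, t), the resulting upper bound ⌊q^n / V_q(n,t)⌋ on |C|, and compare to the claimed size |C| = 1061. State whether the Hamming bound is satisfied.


V_q(n, t) = 25, q^n = 15625, Hamming bound = 625, |C| = 1061 > bound (violated).

Step 1: Compute V_q(n, t) = Σ_{j=0}^1 C(n, j) (q−1)^j.
  j = 0: C(6,0)·(4)^0 = 1·1 = 1.
  j = 1: C(6,1)·(4)^1 = 6·4 = 24.
  V_q(n, t) = 1 + 24 = 25.
Step 2: q^n = 5^6 = 15625.
Step 3: Hamming bound ⌊q^n / V_q(n,t)⌋ = ⌊15625/25⌋ = 625.
Step 4: Compare |C| = 1061 to 625: violated.
The claimed |C| lies above the Hamming bound, so no 5-ary code of length 6 with d ≥ 3 can have 1061 codewords.


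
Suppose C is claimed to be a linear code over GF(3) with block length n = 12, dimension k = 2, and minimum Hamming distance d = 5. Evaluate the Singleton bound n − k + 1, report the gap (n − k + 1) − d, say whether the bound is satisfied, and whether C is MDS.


Singleton RHS = n − k + 1 = 11, slack = 6, bound satisfied, not MDS.

Singleton bound: d ≤ n − k + 1.
Here n = 12, k = 2, so n − k + 1 = 11.
Given d = 5, check d ≤ 11: YES.
Slack = (n − k + 1) − d = 6.
The code is NOT MDS (slack = 6 > 0).
Description: the claimed parameters are [12, 2, 5]_3; such a code would be non-MDS.


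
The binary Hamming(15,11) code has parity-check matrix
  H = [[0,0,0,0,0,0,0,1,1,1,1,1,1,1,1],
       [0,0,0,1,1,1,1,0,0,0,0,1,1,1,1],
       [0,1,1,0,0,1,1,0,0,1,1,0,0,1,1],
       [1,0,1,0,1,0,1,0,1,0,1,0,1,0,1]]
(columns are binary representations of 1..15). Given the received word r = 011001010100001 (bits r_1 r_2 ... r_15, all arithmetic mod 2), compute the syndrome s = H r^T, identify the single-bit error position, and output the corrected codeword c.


s = (1, 0, 1, 0)^T, error position = 10, corrected codeword c = 011001010000001

Compute s = H r^T mod 2 one row at a time:
  s_1 = 1 + 0 + 1 + 0 + 0 + 0 + 0 + 1 = 3 ≡ 1 (mod 2).
  s_2 = 0 + 0 + 1 + 0 + 0 + 0 + 0 + 1 = 2 ≡ 0 (mod 2).
  s_3 = 1 + 1 + 1 + 0 + 1 + 0 + 0 + 1 = 5 ≡ 1 (mod 2).
  s_4 = 0 + 1 + 0 + 0 + 0 + 0 + 0 + 1 = 2 ≡ 0 (mod 2).
s = (1, 0, 1, 0)^T — this equals column 10 of H (binary 1010), so error is at position 10.
Correct: flip bit 10 of r = 011001010100001 to get c = 011001010000001.


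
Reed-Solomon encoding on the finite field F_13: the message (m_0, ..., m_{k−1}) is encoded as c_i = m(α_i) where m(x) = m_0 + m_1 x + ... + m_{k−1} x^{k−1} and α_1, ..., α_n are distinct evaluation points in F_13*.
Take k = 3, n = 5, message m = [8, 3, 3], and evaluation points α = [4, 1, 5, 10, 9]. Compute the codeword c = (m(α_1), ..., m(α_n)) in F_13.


c = [3, 1, 7, 0, 5]

Message polynomial: m(x) = 8 + 3·x + 3·x^2 (mod 13).
For each evaluation point α_i, compute m(α_i) mod 13:
  α_1 = 4: Horner steps 3 → 2 → 3, so m(4) = 3.
  α_2 = 1: Horner steps 3 → 6 → 1, so m(1) = 1.
  α_3 = 5: Horner steps 3 → 5 → 7, so m(5) = 7.
  α_4 = 10: Horner steps 3 → 7 → 0, so m(10) = 0.
  α_5 = 9: Horner steps 3 → 4 → 5, so m(9) = 5.
Codeword c = [3, 1, 7, 0, 5] ∈ F_13^5.


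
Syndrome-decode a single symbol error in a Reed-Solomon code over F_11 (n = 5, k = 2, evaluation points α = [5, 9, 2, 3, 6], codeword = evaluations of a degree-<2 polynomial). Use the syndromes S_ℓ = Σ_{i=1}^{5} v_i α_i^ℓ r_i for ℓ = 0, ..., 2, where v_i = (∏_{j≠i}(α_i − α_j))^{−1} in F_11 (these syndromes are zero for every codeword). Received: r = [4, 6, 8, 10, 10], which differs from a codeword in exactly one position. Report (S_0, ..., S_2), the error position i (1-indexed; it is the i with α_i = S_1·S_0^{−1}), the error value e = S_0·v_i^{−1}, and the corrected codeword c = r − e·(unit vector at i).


S = (5, 4, 1), error at position 4, error magnitude e = 7, c = [4, 6, 8, 3, 10].

Step 1: column multipliers v_i = (∏_{j≠i}(α_i − α_j))^{−1} mod 11.
  i = 1 (α = 5): (5−9)(5−2)(5−3)(5−6) = (−4)·3·2·(−1) = 24 ≡ 2, so v_1 = 2^{−1} = 6 (mod 11).
  i = 2 (α = 9): (9−5)(9−2)(9−3)(9−6) = 4·7·6·3 = 504 ≡ 9, so v_2 = 9^{−1} = 5 (mod 11).
  i = 3 (α = 2): (2−5)(2−9)(2−3)(2−6) = (−3)·(−7)·(−1)·(−4) = 84 ≡ 7, so v_3 = 7^{−1} = 8 (mod 11).
  i = 4 (α = 3): (3−5)(3−9)(3−2)(3−6) = (−2)·(−6)·1·(−3) = −36 ≡ 8, so v_4 = 8^{−1} = 7 (mod 11).
  i = 5 (α = 6): (6−5)(6−9)(6−2)(6−3) = 1·(−3)·4·3 = −36 ≡ 8, so v_5 = 8^{−1} = 7 (mod 11).
  v = [6, 5, 8, 7, 7].
Step 2: syndromes of r = [4, 6, 8, 10, 10] (all sums mod 11).
  S_0 = Σ v_i r_i = 6·4 + 5·6 + 8·8 + 7·10 + 7·10 = 258 ≡ 5.
  S_1 = Σ v_i α_i r_i = 6·5·4 + 5·9·6 + 8·2·8 + 7·3·10 + 7·6·10 = 1148 ≡ 4.
  α_i^2 mod 11 = [3, 4, 4, 9, 3].
  S_2 = Σ v_i α_i^2 r_i = 6·3·4 + 5·4·6 + 8·4·8 + 7·9·10 + 7·3·10 = 1288 ≡ 1.
  S = (5, 4, 1) ≠ 0, so r is not a codeword (an error is present).
Step 3: locate the error. For a single error e at position i, S_ℓ = v_i·e·α_i^ℓ, so α_err = S_1/S_0.
  S_0^{−1} = 5^{−1} = 9 (mod 11), so α_err = 4·9 = 36 ≡ 3 = α_4. Error position i = 4.
  Consistency check: S_2/S_1 = 1·3 = 3 ≡ 3 = α_err ✓ (single-error assumption holds).
Step 4: error magnitude e = S_0/v_4 = S_0·∏_{j≠4}(α_4 − α_j) = 5·8 = 40 ≡ 7 (mod 11).
Step 5: correct position 4: c_4 = r_4 − e = 10 − 7 ≡ 3 (mod 11). Hence c = [4, 6, 8, 3, 10].
  Check: interpolating c through the α_i gives m(x) = 7 + 6·x (degree < 2) with m(α_i) = c_i for every i, so c is indeed a codeword.


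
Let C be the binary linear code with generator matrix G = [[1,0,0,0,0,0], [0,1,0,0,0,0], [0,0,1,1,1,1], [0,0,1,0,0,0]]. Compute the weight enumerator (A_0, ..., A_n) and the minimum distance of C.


Weight distribution: A_0 = 1, A_1 = 3, A_2 = 3, A_3 = 2, A_4 = 3, A_5 = 3, A_6 = 1. Minimum distance d = 1.

Enumerate all 2^4 = 16 messages m ∈ F_2^4.
For each, compute codeword c = mG in F_2^6, then tally its weight.
  m = 0000 → c = 000000, weight = 0.
  m = 1000 → c = 100000, weight = 1.
  m = 0100 → c = 010000, weight = 1.
  m = 1100 → c = 110000, weight = 2.
  m = 0010 → c = 001111, weight = 4.
  m = 1010 → c = 101111, weight = 5.
  m = 0110 → c = 011111, weight = 5.
  m = 1110 → c = 111111, weight = 6.
  m = 0001 → c = 001000, weight = 1.
  m = 1001 → c = 101000, weight = 2.
  m = 0101 → c = 011000, weight = 2.
  m = 1101 → c = 111000, weight = 3.
  m = 0011 → c = 000111, weight = 3.
  m = 1011 → c = 100111, weight = 4.
  m = 0111 → c = 010111, weight = 4.
  m = 1111 → c = 110111, weight = 5.
Tally weights:
  weight 0: 1 codewords.
  weight 1: 3 codewords.
  weight 2: 3 codewords.
  weight 3: 2 codewords.
  weight 4: 3 codewords.
  weight 5: 3 codewords.
  weight 6: 1 codewords.
Minimum distance d = smallest w > 0 with A_w > 0 = 1.
Sanity: Σ A_w = 16 = 2^4 = 16 ✓.


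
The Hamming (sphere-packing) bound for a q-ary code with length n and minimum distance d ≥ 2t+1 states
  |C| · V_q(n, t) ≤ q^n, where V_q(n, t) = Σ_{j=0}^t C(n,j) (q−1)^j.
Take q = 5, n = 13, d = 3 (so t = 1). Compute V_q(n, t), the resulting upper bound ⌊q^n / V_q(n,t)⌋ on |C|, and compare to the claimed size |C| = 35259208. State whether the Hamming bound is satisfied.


V_q(n, t) = 53, q^n = 1220703125, Hamming bound = 23032134, |C| = 35259208 > bound (violated).

Step 1: Compute V_q(n, t) = Σ_{j=0}^1 C(n, j) (q−1)^j.
  j = 0: C(13,0)·(4)^0 = 1·1 = 1.
  j = 1: C(13,1)·(4)^1 = 13·4 = 52.
  V_q(n, t) = 1 + 52 = 53.
Step 2: q^n = 5^13 = 1220703125.
Step 3: Hamming bound ⌊q^n / V_q(n,t)⌋ = ⌊1220703125/53⌋ = 23032134.
Step 4: Compare |C| = 35259208 to 23032134: violated.
The claimed |C| lies above the Hamming bound, so no 5-ary code of length 13 with d ≥ 3 can have 35259208 codewords.


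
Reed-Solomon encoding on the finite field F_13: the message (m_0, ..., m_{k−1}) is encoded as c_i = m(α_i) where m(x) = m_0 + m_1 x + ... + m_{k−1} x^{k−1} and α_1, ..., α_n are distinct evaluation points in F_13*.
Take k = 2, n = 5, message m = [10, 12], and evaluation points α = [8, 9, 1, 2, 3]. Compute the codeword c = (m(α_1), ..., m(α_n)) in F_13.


c = [2, 1, 9, 8, 7]

Message polynomial: m(x) = 10 + 12·x (mod 13).
For each evaluation point α_i, compute m(α_i) mod 13:
  α_1 = 8: Horner steps 12 → 2, so m(8) = 2.
  α_2 = 9: Horner steps 12 → 1, so m(9) = 1.
  α_3 = 1: Horner steps 12 → 9, so m(1) = 9.
  α_4 = 2: Horner steps 12 → 8, so m(2) = 8.
  α_5 = 3: Horner steps 12 → 7, so m(3) = 7.
Codeword c = [2, 1, 9, 8, 7] ∈ F_13^5.


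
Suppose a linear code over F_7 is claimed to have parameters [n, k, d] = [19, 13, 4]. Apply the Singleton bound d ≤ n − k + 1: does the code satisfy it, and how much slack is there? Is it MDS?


Singleton RHS = n − k + 1 = 7, slack = 3, bound satisfied, not MDS.

Singleton bound: d ≤ n − k + 1.
Here n = 19, k = 13, so n − k + 1 = 7.
Given d = 4, check d ≤ 7: YES.
Slack = (n − k + 1) − d = 3.
The code is NOT MDS (slack = 3 > 0).
Description: the claimed parameters are [19, 13, 4]_7; such a code would be non-MDS.


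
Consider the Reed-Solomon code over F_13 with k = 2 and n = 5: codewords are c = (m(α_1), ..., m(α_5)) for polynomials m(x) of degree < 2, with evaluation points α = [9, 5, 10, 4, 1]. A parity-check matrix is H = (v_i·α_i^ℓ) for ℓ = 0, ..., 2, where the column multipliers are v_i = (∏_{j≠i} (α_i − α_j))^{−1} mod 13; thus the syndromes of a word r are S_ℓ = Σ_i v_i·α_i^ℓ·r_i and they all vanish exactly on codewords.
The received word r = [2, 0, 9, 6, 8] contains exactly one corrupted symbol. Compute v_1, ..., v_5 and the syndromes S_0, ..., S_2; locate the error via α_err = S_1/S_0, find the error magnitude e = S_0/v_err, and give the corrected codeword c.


S = (6, 6, 6), error at position 5, error magnitude e = 10, c = [2, 0, 9, 6, 11].

Step 1: column multipliers v_i = (∏_{j≠i}(α_i − α_j))^{−1} mod 13.
  i = 1 (α = 9): (9−5)(9−10)(9−4)(9−1) = 4·(−1)·5·8 = −160 ≡ 9, so v_1 = 9^{−1} = 3 (mod 13).
  i = 2 (α = 5): (5−9)(5−10)(5−4)(5−1) = (−4)·(−5)·1·4 = 80 ≡ 2, so v_2 = 2^{−1} = 7 (mod 13).
  i = 3 (α = 10): (10−9)(10−5)(10−4)(10−1) = 1·5·6·9 = 270 ≡ 10, so v_3 = 10^{−1} = 4 (mod 13).
  i = 4 (α = 4): (4−9)(4−5)(4−10)(4−1) = (−5)·(−1)·(−6)·3 = −90 ≡ 1, so v_4 = 1^{−1} = 1 (mod 13).
  i = 5 (α = 1): (1−9)(1−5)(1−10)(1−4) = (−8)·(−4)·(−9)·(−3) = 864 ≡ 6, so v_5 = 6^{−1} = 11 (mod 13).
  v = [3, 7, 4, 1, 11].
Step 2: syndromes of r = [2, 0, 9, 6, 8] (all sums mod 13).
  S_0 = Σ v_i r_i = 3·2 + 7·0 + 4·9 + 1·6 + 11·8 = 136 ≡ 6.
  S_1 = Σ v_i α_i r_i = 3·9·2 + 7·5·0 + 4·10·9 + 1·4·6 + 11·1·8 = 526 ≡ 6.
  α_i^2 mod 13 = [3, 12, 9, 3, 1].
  S_2 = Σ v_i α_i^2 r_i = 3·3·2 + 7·12·0 + 4·9·9 + 1·3·6 + 11·1·8 = 448 ≡ 6.
  S = (6, 6, 6) ≠ 0, so r is not a codeword (an error is present).
Step 3: locate the error. For a single error e at position i, S_ℓ = v_i·e·α_i^ℓ, so α_err = S_1/S_0.
  S_0^{−1} = 6^{−1} = 11 (mod 13), so α_err = 6·11 = 66 ≡ 1 = α_5. Error position i = 5.
  Consistency check: S_2/S_1 = 6·11 = 66 ≡ 1 = α_err ✓ (single-error assumption holds).
Step 4: error magnitude e = S_0/v_5 = S_0·∏_{j≠5}(α_5 − α_j) = 6·6 = 36 ≡ 10 (mod 13).
Step 5: correct position 5: c_5 = r_5 − e = 8 − 10 ≡ 11 (mod 13). Hence c = [2, 0, 9, 6, 11].
  Check: interpolating c through the α_i gives m(x) = 4 + 7·x (degree < 2) with m(α_i) = c_i for every i, so c is indeed a codeword.


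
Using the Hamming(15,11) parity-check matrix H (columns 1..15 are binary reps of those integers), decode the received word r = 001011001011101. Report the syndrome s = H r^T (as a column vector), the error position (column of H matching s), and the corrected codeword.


s = (1, 1, 0, 0)^T, error position = 12, corrected codeword c = 001011001010101

Compute s = H r^T mod 2 one row at a time:
  s_1 = 0 + 1 + 0 + 1 + 1 + 1 + 0 + 1 = 5 ≡ 1 (mod 2).
  s_2 = 0 + 1 + 1 + 0 + 1 + 1 + 0 + 1 = 5 ≡ 1 (mod 2).
  s_3 = 0 + 1 + 1 + 0 + 0 + 1 + 0 + 1 = 4 ≡ 0 (mod 2).
  s_4 = 0 + 1 + 1 + 0 + 1 + 1 + 1 + 1 = 6 ≡ 0 (mod 2).
s = (1, 1, 0, 0)^T — this equals column 12 of H (binary 1100), so error is at position 12.
Correct: flip bit 12 of r = 001011001011101 to get c = 001011001010101.


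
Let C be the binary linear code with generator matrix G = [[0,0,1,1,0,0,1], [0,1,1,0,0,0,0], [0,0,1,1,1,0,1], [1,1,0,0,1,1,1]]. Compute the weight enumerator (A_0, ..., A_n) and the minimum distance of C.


Weight distribution: A_0 = 1, A_1 = 1, A_2 = 1, A_3 = 4, A_4 = 5, A_5 = 3, A_6 = 1. Minimum distance d = 1.

Enumerate all 2^4 = 16 messages m ∈ F_2^4.
For each, compute codeword c = mG in F_2^7, then tally its weight.
  m = 0000 → c = 0000000, weight = 0.
  m = 1000 → c = 0011001, weight = 3.
  m = 0100 → c = 0110000, weight = 2.
  m = 1100 → c = 0101001, weight = 3.
  m = 0010 → c = 0011101, weight = 4.
  m = 1010 → c = 0000100, weight = 1.
  m = 0110 → c = 0101101, weight = 4.
  m = 1110 → c = 0110100, weight = 3.
  m = 0001 → c = 1100111, weight = 5.
  m = 1001 → c = 1111110, weight = 6.
  m = 0101 → c = 1010111, weight = 5.
  m = 1101 → c = 1001110, weight = 4.
  m = 0011 → c = 1111010, weight = 5.
  m = 1011 → c = 1100011, weight = 4.
  m = 0111 → c = 1001010, weight = 3.
  m = 1111 → c = 1010011, weight = 4.
Tally weights:
  weight 0: 1 codewords.
  weight 1: 1 codewords.
  weight 2: 1 codewords.
  weight 3: 4 codewords.
  weight 4: 5 codewords.
  weight 5: 3 codewords.
  weight 6: 1 codewords.
Minimum distance d = smallest w > 0 with A_w > 0 = 1.
Sanity: Σ A_w = 16 = 2^4 = 16 ✓.
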